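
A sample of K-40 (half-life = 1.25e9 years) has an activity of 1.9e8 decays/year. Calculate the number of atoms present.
N = A/λ = 3.426e17 atoms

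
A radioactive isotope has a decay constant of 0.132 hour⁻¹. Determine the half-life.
t½ = ln(2)/λ = 5.251 hours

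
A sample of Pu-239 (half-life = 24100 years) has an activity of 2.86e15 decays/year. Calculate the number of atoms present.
N = A/λ = 9.944e19 atoms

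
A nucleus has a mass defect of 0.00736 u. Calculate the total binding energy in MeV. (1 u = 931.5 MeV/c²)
B.E. = Δm × 931.5 = 6.856 MeV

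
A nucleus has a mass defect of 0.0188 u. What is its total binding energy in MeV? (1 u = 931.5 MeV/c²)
B.E. = Δm × 931.5 = 17.51 MeV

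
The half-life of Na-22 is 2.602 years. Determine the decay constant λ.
λ = ln(2)/t½ = 0.2664 year⁻¹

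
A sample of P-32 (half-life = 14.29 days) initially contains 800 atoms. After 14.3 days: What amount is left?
N = N₀(1/2)^(t/t½) = 399.8 atoms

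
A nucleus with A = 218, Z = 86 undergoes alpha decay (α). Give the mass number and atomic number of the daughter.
Daughter: A = 214, Z = 84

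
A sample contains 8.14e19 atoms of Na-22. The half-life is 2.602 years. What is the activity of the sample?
A = λN = 2.168e19 decays/year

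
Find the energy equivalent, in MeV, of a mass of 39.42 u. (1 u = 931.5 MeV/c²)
E = mc² = 36720 MeV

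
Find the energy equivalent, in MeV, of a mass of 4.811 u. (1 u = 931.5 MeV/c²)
E = mc² = 4481 MeV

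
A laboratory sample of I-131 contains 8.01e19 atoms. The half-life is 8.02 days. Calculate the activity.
A = λN = 6.923e18 decays/day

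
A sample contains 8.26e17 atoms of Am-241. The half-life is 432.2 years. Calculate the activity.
A = λN = 1.325e15 decays/year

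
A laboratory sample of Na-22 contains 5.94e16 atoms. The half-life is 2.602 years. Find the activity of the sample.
A = λN = 1.582e16 decays/year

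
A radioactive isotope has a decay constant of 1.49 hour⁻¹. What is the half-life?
t½ = ln(2)/λ = 0.4652 hours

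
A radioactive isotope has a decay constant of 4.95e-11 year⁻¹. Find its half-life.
t½ = ln(2)/λ = 1.4e10 years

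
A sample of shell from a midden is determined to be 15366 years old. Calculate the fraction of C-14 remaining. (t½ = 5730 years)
N/N₀ = (1/2)^(t/t½) = 0.1559 = 15.6%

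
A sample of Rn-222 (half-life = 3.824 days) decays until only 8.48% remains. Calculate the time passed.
t = t½ × log₂(N₀/N) = 13.61 days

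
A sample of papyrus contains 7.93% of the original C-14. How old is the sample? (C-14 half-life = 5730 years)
Age = t½ × log₂(1/ratio) = 20950 years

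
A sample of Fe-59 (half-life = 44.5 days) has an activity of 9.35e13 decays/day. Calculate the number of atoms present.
N = A/λ = 6.003e15 atoms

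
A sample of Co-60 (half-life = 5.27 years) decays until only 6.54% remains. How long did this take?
t = t½ × log₂(N₀/N) = 20.74 years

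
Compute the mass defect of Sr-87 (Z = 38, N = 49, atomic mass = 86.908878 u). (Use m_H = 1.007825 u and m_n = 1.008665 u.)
Δm = Z·m_H + N·m_n − M = 0.8131 u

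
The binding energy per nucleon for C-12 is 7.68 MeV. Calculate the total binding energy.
B.E. = 7.68 × 12 = 92.16 MeV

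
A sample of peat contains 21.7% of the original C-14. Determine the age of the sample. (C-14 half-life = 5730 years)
Age = t½ × log₂(1/ratio) = 12630 years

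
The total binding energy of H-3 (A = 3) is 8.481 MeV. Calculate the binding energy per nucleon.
B.E./A = 8.481/3 = 2.827 MeV/nucleon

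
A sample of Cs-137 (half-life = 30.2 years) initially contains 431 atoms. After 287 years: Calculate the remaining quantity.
N = N₀(1/2)^(t/t½) = 0.5939 atoms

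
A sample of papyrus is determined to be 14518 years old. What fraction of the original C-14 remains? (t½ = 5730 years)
N/N₀ = (1/2)^(t/t½) = 0.1727 = 17.3%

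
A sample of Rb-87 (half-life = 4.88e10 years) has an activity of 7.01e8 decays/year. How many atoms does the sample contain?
N = A/λ = 4.935e19 atoms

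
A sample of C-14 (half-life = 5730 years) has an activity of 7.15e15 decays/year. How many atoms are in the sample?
N = A/λ = 5.911e19 atoms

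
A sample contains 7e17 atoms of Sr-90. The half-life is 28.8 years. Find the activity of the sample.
A = λN = 1.685e16 decays/year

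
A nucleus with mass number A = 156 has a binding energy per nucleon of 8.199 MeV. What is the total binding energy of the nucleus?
B.E. = 8.199 × 156 = 1279 MeV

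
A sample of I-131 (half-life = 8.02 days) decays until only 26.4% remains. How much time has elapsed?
t = t½ × log₂(N₀/N) = 15.41 days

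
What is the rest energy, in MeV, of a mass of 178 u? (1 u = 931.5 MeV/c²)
E = mc² = 1.658e5 MeV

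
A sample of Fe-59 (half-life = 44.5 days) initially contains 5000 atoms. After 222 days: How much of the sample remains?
N = N₀(1/2)^(t/t½) = 157.5 atoms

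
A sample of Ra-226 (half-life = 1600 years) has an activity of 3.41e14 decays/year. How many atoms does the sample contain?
N = A/λ = 7.871e17 atoms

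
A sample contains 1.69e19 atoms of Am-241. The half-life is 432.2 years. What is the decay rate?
A = λN = 2.71e16 decays/year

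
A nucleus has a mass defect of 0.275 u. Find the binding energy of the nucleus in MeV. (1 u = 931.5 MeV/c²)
B.E. = Δm × 931.5 = 256.2 MeV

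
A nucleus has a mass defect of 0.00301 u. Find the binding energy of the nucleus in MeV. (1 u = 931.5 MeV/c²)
B.E. = Δm × 931.5 = 2.804 MeV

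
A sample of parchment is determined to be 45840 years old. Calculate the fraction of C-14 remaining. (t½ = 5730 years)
N/N₀ = (1/2)^(t/t½) = 0.003906 = 0.391%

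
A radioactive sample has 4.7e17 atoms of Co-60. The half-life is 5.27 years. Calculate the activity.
A = λN = 6.182e16 decays/year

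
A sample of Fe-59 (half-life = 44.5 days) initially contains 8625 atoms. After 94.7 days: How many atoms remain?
N = N₀(1/2)^(t/t½) = 1973 atoms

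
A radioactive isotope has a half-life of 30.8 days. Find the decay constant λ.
λ = ln(2)/t½ = 0.0225 day⁻¹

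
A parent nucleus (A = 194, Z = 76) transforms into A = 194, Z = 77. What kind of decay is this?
ΔA = 0, ΔZ = +1 ⇒ beta-minus decay (β⁻)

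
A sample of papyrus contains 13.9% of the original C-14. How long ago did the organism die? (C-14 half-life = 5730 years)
Age = t½ × log₂(1/ratio) = 16310 years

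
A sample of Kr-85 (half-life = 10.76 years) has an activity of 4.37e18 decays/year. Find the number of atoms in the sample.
N = A/λ = 6.784e19 atoms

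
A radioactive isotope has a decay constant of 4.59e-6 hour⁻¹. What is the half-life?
t½ = ln(2)/λ = 1.51e5 hours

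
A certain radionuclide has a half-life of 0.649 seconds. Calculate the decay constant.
λ = ln(2)/t½ = 1.068 second⁻¹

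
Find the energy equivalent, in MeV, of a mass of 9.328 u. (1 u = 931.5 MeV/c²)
E = mc² = 8689 MeV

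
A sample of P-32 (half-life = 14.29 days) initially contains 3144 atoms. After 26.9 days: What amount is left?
N = N₀(1/2)^(t/t½) = 852.7 atoms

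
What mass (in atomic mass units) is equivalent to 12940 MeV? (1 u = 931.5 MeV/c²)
m = E/c² = 13.89 u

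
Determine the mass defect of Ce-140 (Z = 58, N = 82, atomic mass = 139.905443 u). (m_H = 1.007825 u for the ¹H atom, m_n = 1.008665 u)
Δm = Z·m_H + N·m_n − M = 1.259 u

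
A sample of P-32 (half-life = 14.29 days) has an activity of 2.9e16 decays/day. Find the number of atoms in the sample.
N = A/λ = 5.979e17 atoms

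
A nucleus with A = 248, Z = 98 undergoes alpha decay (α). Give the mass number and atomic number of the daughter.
Daughter: A = 244, Z = 96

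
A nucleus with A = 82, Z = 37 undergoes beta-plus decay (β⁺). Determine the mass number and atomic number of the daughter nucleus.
Daughter: A = 82, Z = 36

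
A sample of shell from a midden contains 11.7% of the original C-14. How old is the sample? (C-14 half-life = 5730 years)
Age = t½ × log₂(1/ratio) = 17740 years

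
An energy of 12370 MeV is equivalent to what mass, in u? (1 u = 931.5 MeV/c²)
m = E/c² = 13.28 u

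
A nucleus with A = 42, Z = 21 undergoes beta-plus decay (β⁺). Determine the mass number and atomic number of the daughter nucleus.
Daughter: A = 42, Z = 20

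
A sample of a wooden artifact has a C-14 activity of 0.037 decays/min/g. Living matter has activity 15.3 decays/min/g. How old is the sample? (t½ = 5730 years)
Age = t½ × log₂(A₀/A) = 49800 years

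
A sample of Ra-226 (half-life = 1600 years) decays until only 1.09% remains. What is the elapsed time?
t = t½ × log₂(N₀/N) = 10430 years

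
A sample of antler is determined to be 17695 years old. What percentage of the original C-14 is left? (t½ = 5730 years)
N/N₀ = (1/2)^(t/t½) = 0.1176 = 11.8%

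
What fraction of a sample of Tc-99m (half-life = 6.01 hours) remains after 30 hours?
N/N₀ = (1/2)^(t/t½) = 0.03143 = 3.14%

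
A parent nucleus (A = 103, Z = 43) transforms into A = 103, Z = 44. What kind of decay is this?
ΔA = 0, ΔZ = +1 ⇒ beta-minus decay (β⁻)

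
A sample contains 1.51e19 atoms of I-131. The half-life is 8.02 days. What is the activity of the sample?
A = λN = 1.305e18 decays/day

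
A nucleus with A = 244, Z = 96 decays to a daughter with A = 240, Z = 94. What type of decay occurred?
ΔA = -4, ΔZ = -2 ⇒ alpha decay (α)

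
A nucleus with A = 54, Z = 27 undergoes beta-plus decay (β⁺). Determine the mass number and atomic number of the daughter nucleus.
Daughter: A = 54, Z = 26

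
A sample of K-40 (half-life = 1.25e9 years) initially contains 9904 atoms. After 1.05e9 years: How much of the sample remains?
N = N₀(1/2)^(t/t½) = 5533 atoms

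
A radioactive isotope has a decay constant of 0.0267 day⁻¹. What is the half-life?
t½ = ln(2)/λ = 25.96 days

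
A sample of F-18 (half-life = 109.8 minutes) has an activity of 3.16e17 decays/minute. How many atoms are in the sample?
N = A/λ = 5.006e19 atoms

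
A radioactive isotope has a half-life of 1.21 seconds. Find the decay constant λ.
λ = ln(2)/t½ = 0.5728 second⁻¹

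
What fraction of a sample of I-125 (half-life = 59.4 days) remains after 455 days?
N/N₀ = (1/2)^(t/t½) = 0.004945 = 0.494%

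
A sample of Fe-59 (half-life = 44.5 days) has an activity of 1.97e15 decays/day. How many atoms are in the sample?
N = A/λ = 1.265e17 atoms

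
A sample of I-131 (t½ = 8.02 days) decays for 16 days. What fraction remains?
N/N₀ = (1/2)^(t/t½) = 0.2509 = 25.1%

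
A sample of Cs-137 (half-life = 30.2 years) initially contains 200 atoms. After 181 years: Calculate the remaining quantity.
N = N₀(1/2)^(t/t½) = 3.139 atoms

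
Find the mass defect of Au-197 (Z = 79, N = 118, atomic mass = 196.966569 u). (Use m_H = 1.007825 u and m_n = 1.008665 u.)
Δm = Z·m_H + N·m_n − M = 1.674 u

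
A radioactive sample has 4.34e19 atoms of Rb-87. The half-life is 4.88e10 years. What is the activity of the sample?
A = λN = 6.164e8 decays/year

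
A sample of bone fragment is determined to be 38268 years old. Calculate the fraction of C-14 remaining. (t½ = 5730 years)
N/N₀ = (1/2)^(t/t½) = 0.009762 = 0.976%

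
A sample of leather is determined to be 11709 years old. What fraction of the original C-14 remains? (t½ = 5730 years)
N/N₀ = (1/2)^(t/t½) = 0.2426 = 24.3%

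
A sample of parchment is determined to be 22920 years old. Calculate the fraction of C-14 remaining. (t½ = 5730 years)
N/N₀ = (1/2)^(t/t½) = 0.0625 = 6.25%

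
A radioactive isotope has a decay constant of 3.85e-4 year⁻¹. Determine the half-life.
t½ = ln(2)/λ = 1800 years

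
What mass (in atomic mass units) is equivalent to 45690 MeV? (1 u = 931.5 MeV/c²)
m = E/c² = 49.05 u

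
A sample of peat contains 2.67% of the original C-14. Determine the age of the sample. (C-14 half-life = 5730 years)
Age = t½ × log₂(1/ratio) = 29950 years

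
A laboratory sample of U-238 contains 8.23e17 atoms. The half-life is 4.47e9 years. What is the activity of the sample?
A = λN = 1.276e8 decays/year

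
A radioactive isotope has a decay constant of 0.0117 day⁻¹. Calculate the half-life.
t½ = ln(2)/λ = 59.24 days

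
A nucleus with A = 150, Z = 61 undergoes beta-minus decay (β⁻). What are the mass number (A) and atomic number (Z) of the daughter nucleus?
Daughter: A = 150, Z = 62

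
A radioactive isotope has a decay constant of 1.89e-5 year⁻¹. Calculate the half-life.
t½ = ln(2)/λ = 36670 years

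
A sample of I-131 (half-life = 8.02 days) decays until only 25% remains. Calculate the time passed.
t = t½ × log₂(N₀/N) = 16.04 days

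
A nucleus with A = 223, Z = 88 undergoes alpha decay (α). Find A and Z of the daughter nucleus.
Daughter: A = 219, Z = 86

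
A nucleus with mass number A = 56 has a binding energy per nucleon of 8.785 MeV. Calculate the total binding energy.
B.E. = 8.785 × 56 = 492 MeV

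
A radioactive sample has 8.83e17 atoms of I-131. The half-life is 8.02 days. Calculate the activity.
A = λN = 7.632e16 decays/day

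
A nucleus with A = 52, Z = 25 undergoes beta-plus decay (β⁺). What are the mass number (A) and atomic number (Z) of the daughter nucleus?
Daughter: A = 52, Z = 24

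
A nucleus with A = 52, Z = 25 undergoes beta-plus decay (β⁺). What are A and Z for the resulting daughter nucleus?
Daughter: A = 52, Z = 24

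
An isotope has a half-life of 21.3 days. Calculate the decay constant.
λ = ln(2)/t½ = 0.03254 day⁻¹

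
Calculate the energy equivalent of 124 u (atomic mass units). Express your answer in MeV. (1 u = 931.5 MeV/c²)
E = mc² = 1.155e5 MeV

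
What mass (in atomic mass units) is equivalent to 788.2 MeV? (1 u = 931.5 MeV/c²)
m = E/c² = 0.8462 u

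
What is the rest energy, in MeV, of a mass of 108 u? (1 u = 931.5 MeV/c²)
E = mc² = 1.006e5 MeV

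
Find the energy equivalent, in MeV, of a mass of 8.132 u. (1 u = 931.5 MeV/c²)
E = mc² = 7575 MeV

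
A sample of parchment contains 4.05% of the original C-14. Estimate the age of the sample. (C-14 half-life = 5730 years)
Age = t½ × log₂(1/ratio) = 26510 years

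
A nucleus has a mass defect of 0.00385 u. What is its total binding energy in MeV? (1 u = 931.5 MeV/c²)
B.E. = Δm × 931.5 = 3.586 MeV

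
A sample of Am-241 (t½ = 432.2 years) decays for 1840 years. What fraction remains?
N/N₀ = (1/2)^(t/t½) = 0.05229 = 5.23%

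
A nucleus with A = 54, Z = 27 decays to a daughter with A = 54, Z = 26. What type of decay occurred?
ΔA = 0, ΔZ = -1 ⇒ beta-plus decay (β⁺) or electron capture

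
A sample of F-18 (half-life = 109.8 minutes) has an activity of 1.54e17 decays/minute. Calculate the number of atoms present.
N = A/λ = 2.439e19 atoms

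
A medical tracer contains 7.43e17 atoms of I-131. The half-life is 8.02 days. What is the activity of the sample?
A = λN = 6.422e16 decays/day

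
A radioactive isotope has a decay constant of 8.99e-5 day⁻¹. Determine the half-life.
t½ = ln(2)/λ = 7710 days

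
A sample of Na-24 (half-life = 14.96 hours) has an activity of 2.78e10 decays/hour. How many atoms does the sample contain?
N = A/λ = 6e11 atoms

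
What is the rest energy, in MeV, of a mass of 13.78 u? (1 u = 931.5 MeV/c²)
E = mc² = 12840 MeV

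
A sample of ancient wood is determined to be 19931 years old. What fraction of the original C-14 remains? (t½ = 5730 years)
N/N₀ = (1/2)^(t/t½) = 0.08972 = 8.97%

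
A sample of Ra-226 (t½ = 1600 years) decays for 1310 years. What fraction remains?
N/N₀ = (1/2)^(t/t½) = 0.5669 = 56.7%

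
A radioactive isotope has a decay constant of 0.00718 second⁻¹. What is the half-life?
t½ = ln(2)/λ = 96.54 seconds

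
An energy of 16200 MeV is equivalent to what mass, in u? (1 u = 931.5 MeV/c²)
m = E/c² = 17.39 u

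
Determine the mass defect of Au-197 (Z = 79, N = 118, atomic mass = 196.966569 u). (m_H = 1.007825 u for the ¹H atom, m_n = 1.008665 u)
Δm = Z·m_H + N·m_n − M = 1.674 u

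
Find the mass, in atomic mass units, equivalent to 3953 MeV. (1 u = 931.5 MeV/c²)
m = E/c² = 4.244 u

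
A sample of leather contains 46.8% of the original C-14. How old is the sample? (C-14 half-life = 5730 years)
Age = t½ × log₂(1/ratio) = 6277 years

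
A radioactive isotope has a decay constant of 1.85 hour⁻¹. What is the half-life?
t½ = ln(2)/λ = 0.3747 hours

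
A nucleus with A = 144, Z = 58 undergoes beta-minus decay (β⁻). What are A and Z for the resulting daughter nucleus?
Daughter: A = 144, Z = 59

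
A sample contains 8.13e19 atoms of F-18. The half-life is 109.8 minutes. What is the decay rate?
A = λN = 5.132e17 decays/minute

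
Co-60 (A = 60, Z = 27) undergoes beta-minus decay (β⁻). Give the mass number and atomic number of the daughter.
Daughter: A = 60, Z = 28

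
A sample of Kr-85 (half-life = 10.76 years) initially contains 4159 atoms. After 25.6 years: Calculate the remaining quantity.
N = N₀(1/2)^(t/t½) = 799.4 atoms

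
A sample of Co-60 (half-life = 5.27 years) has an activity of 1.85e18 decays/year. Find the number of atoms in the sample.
N = A/λ = 1.407e19 atoms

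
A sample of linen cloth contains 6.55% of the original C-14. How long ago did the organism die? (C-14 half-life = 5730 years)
Age = t½ × log₂(1/ratio) = 22530 years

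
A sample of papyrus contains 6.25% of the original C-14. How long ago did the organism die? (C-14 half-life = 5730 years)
Age = t½ × log₂(1/ratio) = 22920 years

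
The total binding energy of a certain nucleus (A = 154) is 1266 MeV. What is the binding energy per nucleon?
B.E./A = 1266/154 = 8.221 MeV/nucleon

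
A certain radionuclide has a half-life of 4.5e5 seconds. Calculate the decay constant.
λ = ln(2)/t½ = 1.54e-6 second⁻¹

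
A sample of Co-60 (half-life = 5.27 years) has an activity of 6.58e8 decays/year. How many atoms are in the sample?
N = A/λ = 5.003e9 atoms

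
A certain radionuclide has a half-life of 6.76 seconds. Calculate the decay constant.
λ = ln(2)/t½ = 0.1025 second⁻¹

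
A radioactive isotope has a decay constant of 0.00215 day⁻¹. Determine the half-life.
t½ = ln(2)/λ = 322.4 days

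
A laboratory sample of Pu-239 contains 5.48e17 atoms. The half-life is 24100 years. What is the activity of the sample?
A = λN = 1.576e13 decays/year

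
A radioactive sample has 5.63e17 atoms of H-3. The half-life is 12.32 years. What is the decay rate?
A = λN = 3.168e16 decays/year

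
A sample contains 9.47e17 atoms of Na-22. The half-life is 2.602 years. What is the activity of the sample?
A = λN = 2.523e17 decays/year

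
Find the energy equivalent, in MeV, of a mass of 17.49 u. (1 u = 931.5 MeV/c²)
E = mc² = 16290 MeV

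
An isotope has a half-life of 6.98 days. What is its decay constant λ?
λ = ln(2)/t½ = 0.0993 day⁻¹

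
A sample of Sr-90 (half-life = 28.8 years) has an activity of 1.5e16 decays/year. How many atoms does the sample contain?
N = A/λ = 6.232e17 atoms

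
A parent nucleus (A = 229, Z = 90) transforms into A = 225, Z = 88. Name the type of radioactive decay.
ΔA = -4, ΔZ = -2 ⇒ alpha decay (α)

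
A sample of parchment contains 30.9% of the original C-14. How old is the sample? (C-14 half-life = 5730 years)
Age = t½ × log₂(1/ratio) = 9708 years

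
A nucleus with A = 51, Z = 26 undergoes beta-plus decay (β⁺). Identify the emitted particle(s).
β⁺: positron (e⁺) + neutrino (νₑ)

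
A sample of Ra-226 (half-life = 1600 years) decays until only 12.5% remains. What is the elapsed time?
t = t½ × log₂(N₀/N) = 4800 years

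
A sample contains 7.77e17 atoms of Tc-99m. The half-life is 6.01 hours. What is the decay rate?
A = λN = 8.961e16 decays/hour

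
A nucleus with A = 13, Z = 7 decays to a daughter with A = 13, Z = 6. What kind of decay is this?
ΔA = 0, ΔZ = -1 ⇒ beta-plus decay (β⁺) or electron capture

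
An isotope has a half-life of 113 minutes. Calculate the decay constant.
λ = ln(2)/t½ = 0.006134 minute⁻¹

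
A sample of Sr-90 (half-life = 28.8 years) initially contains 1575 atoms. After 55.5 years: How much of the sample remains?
N = N₀(1/2)^(t/t½) = 414.2 atoms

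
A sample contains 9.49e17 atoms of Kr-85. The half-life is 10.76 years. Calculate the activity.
A = λN = 6.113e16 decays/year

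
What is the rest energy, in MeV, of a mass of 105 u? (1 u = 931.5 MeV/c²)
E = mc² = 97810 MeV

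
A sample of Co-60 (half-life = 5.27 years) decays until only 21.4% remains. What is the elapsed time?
t = t½ × log₂(N₀/N) = 11.72 years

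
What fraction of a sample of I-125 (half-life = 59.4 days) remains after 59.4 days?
N/N₀ = (1/2)^(t/t½) = 0.5 = 50%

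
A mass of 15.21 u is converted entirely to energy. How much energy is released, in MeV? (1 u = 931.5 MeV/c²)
E = mc² = 14170 MeV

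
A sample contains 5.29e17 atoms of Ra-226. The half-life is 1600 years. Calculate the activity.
A = λN = 2.292e14 decays/year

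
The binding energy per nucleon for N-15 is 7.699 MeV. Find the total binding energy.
B.E. = 7.699 × 15 = 115.5 MeV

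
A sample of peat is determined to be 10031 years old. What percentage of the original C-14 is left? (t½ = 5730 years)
N/N₀ = (1/2)^(t/t½) = 0.2972 = 29.7%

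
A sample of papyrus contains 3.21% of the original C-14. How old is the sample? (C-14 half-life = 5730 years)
Age = t½ × log₂(1/ratio) = 28430 years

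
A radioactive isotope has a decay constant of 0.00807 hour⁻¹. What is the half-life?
t½ = ln(2)/λ = 85.89 hours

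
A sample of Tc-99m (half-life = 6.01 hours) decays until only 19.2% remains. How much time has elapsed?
t = t½ × log₂(N₀/N) = 14.31 hours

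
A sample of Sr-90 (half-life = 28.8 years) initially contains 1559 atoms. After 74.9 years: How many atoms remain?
N = N₀(1/2)^(t/t½) = 257 atoms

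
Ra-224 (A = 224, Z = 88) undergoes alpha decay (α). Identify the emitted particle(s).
α particle = ⁴₂He (2 protons + 2 neutrons)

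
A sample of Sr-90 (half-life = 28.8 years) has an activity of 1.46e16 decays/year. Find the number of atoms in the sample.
N = A/λ = 6.066e17 atoms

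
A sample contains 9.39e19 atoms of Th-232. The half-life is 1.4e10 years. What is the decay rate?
A = λN = 4.649e9 decays/year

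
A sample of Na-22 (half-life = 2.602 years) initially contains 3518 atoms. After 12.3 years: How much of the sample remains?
N = N₀(1/2)^(t/t½) = 132.8 atoms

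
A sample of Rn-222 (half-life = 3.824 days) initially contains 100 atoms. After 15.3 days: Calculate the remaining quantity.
N = N₀(1/2)^(t/t½) = 6.245 atoms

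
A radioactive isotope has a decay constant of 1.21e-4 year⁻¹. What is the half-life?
t½ = ln(2)/λ = 5728 years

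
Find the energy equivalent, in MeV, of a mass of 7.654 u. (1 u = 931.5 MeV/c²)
E = mc² = 7130 MeV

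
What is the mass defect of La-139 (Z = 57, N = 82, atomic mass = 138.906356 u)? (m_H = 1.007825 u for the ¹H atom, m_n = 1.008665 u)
Δm = Z·m_H + N·m_n − M = 1.25 u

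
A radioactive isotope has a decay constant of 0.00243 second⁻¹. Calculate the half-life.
t½ = ln(2)/λ = 285.2 seconds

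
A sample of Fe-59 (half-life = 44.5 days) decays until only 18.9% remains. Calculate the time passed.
t = t½ × log₂(N₀/N) = 107 days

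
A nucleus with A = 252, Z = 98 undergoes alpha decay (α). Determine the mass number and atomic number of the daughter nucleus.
Daughter: A = 248, Z = 96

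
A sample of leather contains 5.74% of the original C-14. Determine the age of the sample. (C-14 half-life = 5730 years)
Age = t½ × log₂(1/ratio) = 23620 years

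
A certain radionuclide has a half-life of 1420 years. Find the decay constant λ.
λ = ln(2)/t½ = 4.881e-4 year⁻¹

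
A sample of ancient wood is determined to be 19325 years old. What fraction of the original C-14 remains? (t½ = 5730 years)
N/N₀ = (1/2)^(t/t½) = 0.09655 = 9.65%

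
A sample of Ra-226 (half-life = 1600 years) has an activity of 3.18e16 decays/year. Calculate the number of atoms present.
N = A/λ = 7.34e19 atoms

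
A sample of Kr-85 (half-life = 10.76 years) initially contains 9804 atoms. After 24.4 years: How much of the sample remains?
N = N₀(1/2)^(t/t½) = 2036 atoms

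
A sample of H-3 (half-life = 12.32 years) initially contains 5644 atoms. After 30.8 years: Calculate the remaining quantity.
N = N₀(1/2)^(t/t½) = 997.7 atoms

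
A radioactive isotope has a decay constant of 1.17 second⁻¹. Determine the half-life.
t½ = ln(2)/λ = 0.5924 seconds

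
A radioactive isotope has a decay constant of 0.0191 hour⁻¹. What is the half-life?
t½ = ln(2)/λ = 36.29 hours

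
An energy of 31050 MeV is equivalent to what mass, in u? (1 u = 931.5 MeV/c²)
m = E/c² = 33.33 u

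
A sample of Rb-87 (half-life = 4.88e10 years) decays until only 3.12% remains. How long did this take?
t = t½ × log₂(N₀/N) = 2.441e11 years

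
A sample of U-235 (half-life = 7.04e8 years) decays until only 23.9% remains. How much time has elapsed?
t = t½ × log₂(N₀/N) = 1.454e9 years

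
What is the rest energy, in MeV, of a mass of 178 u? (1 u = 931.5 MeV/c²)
E = mc² = 1.658e5 MeV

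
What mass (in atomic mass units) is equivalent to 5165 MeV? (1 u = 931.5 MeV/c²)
m = E/c² = 5.545 u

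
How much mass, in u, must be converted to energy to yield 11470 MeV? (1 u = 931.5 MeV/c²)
m = E/c² = 12.31 u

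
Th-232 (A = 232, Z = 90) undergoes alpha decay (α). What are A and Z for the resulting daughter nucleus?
Daughter: A = 228, Z = 88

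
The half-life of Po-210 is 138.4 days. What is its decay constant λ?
λ = ln(2)/t½ = 0.005008 day⁻¹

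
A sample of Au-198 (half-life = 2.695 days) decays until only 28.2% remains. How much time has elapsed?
t = t½ × log₂(N₀/N) = 4.922 days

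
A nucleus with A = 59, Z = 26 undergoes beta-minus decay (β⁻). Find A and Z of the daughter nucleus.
Daughter: A = 59, Z = 27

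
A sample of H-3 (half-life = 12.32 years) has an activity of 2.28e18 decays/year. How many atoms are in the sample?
N = A/λ = 4.052e19 atoms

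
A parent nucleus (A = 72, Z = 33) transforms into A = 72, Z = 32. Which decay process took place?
ΔA = 0, ΔZ = -1 ⇒ beta-plus decay (β⁺) or electron capture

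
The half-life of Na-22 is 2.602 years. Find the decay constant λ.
λ = ln(2)/t½ = 0.2664 year⁻¹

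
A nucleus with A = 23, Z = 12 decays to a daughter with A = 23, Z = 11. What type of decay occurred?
ΔA = 0, ΔZ = -1 ⇒ beta-plus decay (β⁺) or electron capture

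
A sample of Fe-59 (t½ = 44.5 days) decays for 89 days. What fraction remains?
N/N₀ = (1/2)^(t/t½) = 0.25 = 25%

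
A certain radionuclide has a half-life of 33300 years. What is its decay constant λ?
λ = ln(2)/t½ = 2.082e-5 year⁻¹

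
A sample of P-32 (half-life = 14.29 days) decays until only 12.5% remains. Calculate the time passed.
t = t½ × log₂(N₀/N) = 42.87 days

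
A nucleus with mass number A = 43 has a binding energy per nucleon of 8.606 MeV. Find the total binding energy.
B.E. = 8.606 × 43 = 370.1 MeV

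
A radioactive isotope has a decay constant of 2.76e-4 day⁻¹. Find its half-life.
t½ = ln(2)/λ = 2511 days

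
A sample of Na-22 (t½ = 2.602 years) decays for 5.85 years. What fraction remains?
N/N₀ = (1/2)^(t/t½) = 0.2105 = 21%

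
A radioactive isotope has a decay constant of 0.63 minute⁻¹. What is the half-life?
t½ = ln(2)/λ = 1.1 minutes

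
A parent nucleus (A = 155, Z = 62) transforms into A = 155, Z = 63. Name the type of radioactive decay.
ΔA = 0, ΔZ = +1 ⇒ beta-minus decay (β⁻)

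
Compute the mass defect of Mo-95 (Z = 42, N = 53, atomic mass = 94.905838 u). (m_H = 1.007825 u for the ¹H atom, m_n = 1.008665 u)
Δm = Z·m_H + N·m_n − M = 0.8821 u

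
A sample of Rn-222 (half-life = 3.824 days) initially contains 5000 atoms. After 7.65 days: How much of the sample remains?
N = N₀(1/2)^(t/t½) = 1250 atoms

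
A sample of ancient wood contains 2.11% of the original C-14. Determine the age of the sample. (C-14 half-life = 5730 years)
Age = t½ × log₂(1/ratio) = 31900 years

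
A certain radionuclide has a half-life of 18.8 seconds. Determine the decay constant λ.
λ = ln(2)/t½ = 0.03687 second⁻¹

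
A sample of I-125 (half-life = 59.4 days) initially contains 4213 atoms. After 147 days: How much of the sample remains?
N = N₀(1/2)^(t/t½) = 757.9 atoms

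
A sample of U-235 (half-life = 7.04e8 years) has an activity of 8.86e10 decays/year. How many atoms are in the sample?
N = A/λ = 8.999e19 atoms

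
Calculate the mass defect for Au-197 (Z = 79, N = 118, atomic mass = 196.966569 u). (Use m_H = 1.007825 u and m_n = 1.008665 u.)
Δm = Z·m_H + N·m_n − M = 1.674 u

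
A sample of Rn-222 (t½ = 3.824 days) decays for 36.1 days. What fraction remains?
N/N₀ = (1/2)^(t/t½) = 0.001439 = 0.144%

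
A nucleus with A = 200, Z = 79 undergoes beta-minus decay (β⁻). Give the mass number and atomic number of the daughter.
Daughter: A = 200, Z = 80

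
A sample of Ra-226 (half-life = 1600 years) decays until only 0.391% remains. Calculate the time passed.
t = t½ × log₂(N₀/N) = 12800 years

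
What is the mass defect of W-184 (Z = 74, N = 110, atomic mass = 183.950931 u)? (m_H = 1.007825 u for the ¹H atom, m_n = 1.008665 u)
Δm = Z·m_H + N·m_n − M = 1.581 u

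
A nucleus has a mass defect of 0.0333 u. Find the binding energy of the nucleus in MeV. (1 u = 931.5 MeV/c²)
B.E. = Δm × 931.5 = 31.02 MeV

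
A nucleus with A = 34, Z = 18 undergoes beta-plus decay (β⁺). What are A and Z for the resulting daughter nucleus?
Daughter: A = 34, Z = 17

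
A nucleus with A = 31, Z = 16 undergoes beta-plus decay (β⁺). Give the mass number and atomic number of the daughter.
Daughter: A = 31, Z = 15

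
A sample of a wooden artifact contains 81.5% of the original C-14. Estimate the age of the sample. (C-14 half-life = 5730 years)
Age = t½ × log₂(1/ratio) = 1691 years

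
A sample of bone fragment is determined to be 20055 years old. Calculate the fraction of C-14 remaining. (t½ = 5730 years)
N/N₀ = (1/2)^(t/t½) = 0.08839 = 8.84%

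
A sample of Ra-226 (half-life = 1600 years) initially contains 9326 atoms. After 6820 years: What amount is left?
N = N₀(1/2)^(t/t½) = 485.9 atoms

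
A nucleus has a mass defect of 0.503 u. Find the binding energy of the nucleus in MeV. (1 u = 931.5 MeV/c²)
B.E. = Δm × 931.5 = 468.5 MeV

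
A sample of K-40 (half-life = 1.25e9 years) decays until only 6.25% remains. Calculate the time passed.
t = t½ × log₂(N₀/N) = 5e9 years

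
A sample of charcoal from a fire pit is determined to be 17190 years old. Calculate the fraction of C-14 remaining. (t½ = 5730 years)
N/N₀ = (1/2)^(t/t½) = 0.125 = 12.5%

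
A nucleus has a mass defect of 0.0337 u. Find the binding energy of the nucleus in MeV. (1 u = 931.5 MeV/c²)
B.E. = Δm × 931.5 = 31.39 MeV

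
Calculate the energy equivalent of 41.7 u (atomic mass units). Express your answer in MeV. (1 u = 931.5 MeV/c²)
E = mc² = 38840 MeV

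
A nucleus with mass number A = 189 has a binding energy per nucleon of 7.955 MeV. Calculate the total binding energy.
B.E. = 7.955 × 189 = 1503 MeV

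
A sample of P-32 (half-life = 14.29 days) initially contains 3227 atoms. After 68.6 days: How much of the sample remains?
N = N₀(1/2)^(t/t½) = 115.8 atoms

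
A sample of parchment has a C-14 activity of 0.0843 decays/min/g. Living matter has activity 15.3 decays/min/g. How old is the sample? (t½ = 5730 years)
Age = t½ × log₂(A₀/A) = 43000 years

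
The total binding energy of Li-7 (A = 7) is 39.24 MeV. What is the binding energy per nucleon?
B.E./A = 39.24/7 = 5.606 MeV/nucleon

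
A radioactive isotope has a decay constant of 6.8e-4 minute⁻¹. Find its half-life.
t½ = ln(2)/λ = 1019 minutes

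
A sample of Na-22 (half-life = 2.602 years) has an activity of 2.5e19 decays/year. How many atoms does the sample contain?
N = A/λ = 9.385e19 atoms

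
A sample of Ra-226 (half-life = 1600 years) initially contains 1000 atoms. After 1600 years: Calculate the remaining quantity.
N = N₀(1/2)^(t/t½) = 500 atoms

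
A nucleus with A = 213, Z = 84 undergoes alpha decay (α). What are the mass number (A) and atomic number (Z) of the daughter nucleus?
Daughter: A = 209, Z = 82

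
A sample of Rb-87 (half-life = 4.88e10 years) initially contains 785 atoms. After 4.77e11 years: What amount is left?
N = N₀(1/2)^(t/t½) = 0.8962 atoms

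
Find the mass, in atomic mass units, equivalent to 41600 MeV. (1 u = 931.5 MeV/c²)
m = E/c² = 44.66 u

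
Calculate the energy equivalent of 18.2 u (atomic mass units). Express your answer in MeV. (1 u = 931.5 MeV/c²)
E = mc² = 16950 MeV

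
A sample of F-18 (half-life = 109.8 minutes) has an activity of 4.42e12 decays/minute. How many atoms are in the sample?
N = A/λ = 7.002e14 atoms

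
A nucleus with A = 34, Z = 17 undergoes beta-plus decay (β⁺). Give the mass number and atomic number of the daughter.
Daughter: A = 34, Z = 16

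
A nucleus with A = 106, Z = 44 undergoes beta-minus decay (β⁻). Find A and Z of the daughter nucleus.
Daughter: A = 106, Z = 45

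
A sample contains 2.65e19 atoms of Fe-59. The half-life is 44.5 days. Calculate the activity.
A = λN = 4.128e17 decays/day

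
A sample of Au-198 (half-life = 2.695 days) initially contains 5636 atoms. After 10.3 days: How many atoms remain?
N = N₀(1/2)^(t/t½) = 398.5 atoms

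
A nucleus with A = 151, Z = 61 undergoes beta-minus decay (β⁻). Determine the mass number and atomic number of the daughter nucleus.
Daughter: A = 151, Z = 62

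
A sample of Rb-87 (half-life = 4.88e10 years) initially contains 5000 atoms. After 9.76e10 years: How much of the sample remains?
N = N₀(1/2)^(t/t½) = 1250 atoms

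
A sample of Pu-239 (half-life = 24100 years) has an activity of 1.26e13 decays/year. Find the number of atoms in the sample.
N = A/λ = 4.381e17 atoms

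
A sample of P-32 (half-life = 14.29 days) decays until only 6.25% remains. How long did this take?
t = t½ × log₂(N₀/N) = 57.16 days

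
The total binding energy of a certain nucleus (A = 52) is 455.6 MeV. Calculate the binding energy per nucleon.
B.E./A = 455.6/52 = 8.762 MeV/nucleon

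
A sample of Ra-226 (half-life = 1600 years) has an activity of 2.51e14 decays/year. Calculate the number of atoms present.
N = A/λ = 5.794e17 atoms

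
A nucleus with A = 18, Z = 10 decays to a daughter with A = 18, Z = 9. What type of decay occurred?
ΔA = 0, ΔZ = -1 ⇒ beta-plus decay (β⁺) or electron capture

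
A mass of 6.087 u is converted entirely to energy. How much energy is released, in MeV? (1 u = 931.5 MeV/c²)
E = mc² = 5670 MeV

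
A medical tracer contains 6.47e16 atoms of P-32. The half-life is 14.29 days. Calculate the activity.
A = λN = 3.138e15 decays/day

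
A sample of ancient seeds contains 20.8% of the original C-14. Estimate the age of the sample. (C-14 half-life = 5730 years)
Age = t½ × log₂(1/ratio) = 12980 years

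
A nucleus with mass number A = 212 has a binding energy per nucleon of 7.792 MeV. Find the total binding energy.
B.E. = 7.792 × 212 = 1652 MeV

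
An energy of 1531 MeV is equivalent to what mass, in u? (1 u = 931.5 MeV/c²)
m = E/c² = 1.644 u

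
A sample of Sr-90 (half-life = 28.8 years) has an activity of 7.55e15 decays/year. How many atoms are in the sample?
N = A/λ = 3.137e17 atoms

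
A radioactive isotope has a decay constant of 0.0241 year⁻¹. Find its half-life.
t½ = ln(2)/λ = 28.76 years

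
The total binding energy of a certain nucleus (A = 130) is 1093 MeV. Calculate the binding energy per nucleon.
B.E./A = 1093/130 = 8.408 MeV/nucleon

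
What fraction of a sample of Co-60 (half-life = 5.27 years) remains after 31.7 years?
N/N₀ = (1/2)^(t/t½) = 0.01546 = 1.55%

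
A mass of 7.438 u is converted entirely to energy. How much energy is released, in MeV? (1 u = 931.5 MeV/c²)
E = mc² = 6928 MeV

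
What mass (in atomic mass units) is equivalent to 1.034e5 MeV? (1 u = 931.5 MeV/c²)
m = E/c² = 111 u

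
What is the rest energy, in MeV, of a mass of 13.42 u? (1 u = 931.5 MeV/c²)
E = mc² = 12500 MeV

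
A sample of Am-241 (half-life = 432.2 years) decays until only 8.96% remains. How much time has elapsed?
t = t½ × log₂(N₀/N) = 1504 years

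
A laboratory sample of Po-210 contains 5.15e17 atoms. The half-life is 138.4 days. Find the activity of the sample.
A = λN = 2.579e15 decays/day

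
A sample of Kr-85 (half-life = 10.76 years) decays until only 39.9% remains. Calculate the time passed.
t = t½ × log₂(N₀/N) = 14.26 years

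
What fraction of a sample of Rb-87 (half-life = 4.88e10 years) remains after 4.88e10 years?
N/N₀ = (1/2)^(t/t½) = 0.5 = 50%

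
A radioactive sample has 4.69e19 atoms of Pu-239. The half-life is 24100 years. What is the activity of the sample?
A = λN = 1.349e15 decays/year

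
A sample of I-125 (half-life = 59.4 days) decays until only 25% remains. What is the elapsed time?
t = t½ × log₂(N₀/N) = 118.8 days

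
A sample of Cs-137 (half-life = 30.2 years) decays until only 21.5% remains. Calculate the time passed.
t = t½ × log₂(N₀/N) = 66.97 years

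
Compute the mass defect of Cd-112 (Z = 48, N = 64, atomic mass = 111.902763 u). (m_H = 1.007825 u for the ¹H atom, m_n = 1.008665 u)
Δm = Z·m_H + N·m_n − M = 1.027 u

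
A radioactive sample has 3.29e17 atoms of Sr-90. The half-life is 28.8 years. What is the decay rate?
A = λN = 7.918e15 decays/year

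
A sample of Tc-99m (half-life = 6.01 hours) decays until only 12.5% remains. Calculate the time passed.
t = t½ × log₂(N₀/N) = 18.03 hours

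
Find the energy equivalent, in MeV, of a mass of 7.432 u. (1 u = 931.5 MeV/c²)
E = mc² = 6923 MeV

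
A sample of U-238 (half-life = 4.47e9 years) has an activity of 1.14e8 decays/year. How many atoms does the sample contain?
N = A/λ = 7.352e17 atoms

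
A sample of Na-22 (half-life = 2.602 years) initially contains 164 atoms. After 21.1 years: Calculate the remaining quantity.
N = N₀(1/2)^(t/t½) = 0.5939 atoms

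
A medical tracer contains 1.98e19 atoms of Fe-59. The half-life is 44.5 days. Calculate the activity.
A = λN = 3.084e17 decays/day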